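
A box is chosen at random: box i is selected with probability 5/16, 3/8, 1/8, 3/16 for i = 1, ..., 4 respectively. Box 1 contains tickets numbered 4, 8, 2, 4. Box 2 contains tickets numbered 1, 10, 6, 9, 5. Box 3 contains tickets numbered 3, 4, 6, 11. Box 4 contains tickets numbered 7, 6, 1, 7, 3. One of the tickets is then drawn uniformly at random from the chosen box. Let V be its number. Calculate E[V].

E[V | box 1] = (4+8+2+4)/4 = 9/2.
E[V | box 2] = (1+10+6+9+5)/5 = 31/5.
E[V | box 3] = (3+4+6+11)/4 = 6.
E[V | box 4] = (7+6+1+7+3)/5 = 24/5.
E[V] = (5/16)·(9/2) + (3/8)·(31/5) + (1/8)·(6) + (3/16)·(24/5) = 861/160.

861/160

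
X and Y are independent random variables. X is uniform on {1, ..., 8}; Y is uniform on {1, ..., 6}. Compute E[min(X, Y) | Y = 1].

Outcomes with Y = 1: (1,1), (2,1), (3,1), (4,1), (5,1), (6,1), (7,1), (8,1), each with probability 1/48.
E[min(X, Y) | Y = 1] = (1 + 1 + 1 + 1 + 1 + 1 + 1 + 1) / 8 = 1.

1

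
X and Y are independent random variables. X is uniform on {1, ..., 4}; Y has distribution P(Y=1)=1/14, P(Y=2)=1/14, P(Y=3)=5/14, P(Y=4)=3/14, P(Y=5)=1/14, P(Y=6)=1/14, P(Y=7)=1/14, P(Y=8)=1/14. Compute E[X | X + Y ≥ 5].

P(X + Y ≥ 5) = 23/28.
Summing X·P(x,y) over outcomes with X + Y ≥ 5 gives 9/4.
E[X | X + Y ≥ 5] = (9/4) / (23/28) = 63/23.

63/23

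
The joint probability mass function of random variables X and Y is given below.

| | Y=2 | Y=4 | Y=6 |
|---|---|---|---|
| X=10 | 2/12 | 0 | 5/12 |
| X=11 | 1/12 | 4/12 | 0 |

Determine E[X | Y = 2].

P(Y = 2) = 1/4.
Σ X·P over the event = 10·(2/12) + 11·(1/12) = 31/12.
E[X | Y = 2] = (31/12) / (1/4) = 31/3.

31/3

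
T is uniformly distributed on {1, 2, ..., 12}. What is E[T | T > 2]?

15/2

Given T > 2, T is equally likely to be any of {3, 4, 5, 6, 7, 8, 9, 10, 11, 12}.
E[T | T > 2] = (3 + 4 + 5 + 6 + 7 + 8 + 9 + 10 + 11 + 12) / 10 = 15/2.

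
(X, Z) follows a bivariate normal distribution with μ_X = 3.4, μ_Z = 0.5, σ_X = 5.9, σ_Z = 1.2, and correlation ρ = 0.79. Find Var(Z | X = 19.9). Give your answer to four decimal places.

The conditional variance in a bivariate normal is σ_Z²(1 − ρ²), independent of x.
Var(Z | X=19.9) = (1.2)²·(1 − (0.79)²) = 1.44·0.3759 = 0.5413.

0.5413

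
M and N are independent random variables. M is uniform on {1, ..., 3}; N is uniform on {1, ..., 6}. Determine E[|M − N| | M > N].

4/3

Outcomes with M > N: (2,1), (3,1), (3,2), each with probability 1/18.
E[|M − N| | M > N] = (1 + 2 + 1) / 3 = 4/3.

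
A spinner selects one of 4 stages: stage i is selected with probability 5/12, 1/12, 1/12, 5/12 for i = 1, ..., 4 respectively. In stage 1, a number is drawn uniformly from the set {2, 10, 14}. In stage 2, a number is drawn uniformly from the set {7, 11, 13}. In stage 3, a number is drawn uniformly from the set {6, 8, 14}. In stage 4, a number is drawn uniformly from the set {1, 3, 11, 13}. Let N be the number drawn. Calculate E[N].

49/6

E[N | stage 1] = (2+10+14)/3 = 26/3.
E[N | stage 2] = (7+11+13)/3 = 31/3.
E[N | stage 3] = (6+8+14)/3 = 28/3.
E[N | stage 4] = (1+3+11+13)/4 = 7.
E[N] = (5/12)·(26/3) + (1/12)·(31/3) + (1/12)·(28/3) + (5/12)·(7) = 49/6.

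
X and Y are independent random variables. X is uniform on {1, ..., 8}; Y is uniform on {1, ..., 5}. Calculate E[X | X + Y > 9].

7

P(X + Y > 9) = 1/4.
Summing X·P(x,y) over outcomes with X + Y > 9 gives 7/4.
E[X | X + Y > 9] = (7/4) / (1/4) = 7.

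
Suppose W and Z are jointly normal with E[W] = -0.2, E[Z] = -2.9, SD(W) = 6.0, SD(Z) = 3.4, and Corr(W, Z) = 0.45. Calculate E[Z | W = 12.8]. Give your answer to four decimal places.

0.4150

E[Z | W=x] = μ_Z + ρ(σ_Z/σ_W)(x − μ_W) for jointly normal variables.
E[Z | W=12.8] = -2.9 + (0.45)·(3.4/6.0)·(12.8 − (-0.2)) = -2.9 + (0.255)·(13) = 0.4150.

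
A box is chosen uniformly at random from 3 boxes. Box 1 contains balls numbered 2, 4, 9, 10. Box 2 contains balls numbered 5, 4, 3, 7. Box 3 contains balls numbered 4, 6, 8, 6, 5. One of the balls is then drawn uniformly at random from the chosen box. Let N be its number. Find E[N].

E[N | box 1] = (2+4+9+10)/4 = 25/4.
E[N | box 2] = (5+4+3+7)/4 = 19/4.
E[N | box 3] = (4+6+8+6+5)/5 = 29/5.
E[N] = (1/3)·(25/4) + (1/3)·(19/4) + (1/3)·(29/5) = 28/5.

28/5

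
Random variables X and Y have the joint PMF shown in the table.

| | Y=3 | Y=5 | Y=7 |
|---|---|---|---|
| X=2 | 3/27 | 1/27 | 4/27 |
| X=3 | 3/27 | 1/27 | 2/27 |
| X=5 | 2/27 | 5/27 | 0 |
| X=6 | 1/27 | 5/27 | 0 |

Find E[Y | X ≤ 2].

21/4

P(X ≤ 2) = 8/27.
Σ Y·P over the event = 3·(3/27) + 5·(1/27) + 7·(4/27) = 14/9.
E[Y | X ≤ 2] = (14/9) / (8/27) = 21/4.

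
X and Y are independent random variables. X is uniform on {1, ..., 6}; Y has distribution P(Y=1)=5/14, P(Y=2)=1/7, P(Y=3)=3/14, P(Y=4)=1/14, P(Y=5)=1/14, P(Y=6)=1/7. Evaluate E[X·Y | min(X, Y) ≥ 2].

136/9

P(min(X, Y) ≥ 2) = 15/28.
Summing XY·P(x,y) over outcomes with min(X, Y) ≥ 2 gives 170/21.
E[X·Y | min(X, Y) ≥ 2] = (170/21) / (15/28) = 136/9.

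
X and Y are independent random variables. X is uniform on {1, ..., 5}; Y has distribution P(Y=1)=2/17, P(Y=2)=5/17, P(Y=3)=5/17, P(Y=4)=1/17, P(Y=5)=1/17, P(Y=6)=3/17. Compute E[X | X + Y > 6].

P(X + Y > 6) = 37/85.
Summing X·P(x,y) over outcomes with X + Y > 6 gives 141/85.
E[X | X + Y > 6] = (141/85) / (37/85) = 141/37.

141/37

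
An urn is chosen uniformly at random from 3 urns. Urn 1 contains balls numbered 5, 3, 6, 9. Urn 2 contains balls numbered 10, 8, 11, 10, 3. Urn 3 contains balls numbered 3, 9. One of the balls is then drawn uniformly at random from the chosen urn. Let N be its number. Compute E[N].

E[N | urn 1] = (5+3+6+9)/4 = 23/4.
E[N | urn 2] = (10+8+11+10+3)/5 = 42/5.
E[N | urn 3] = (3+9)/2 = 6.
E[N] = (1/3)·(23/4) + (1/3)·(42/5) + (1/3)·(6) = 403/60.

403/60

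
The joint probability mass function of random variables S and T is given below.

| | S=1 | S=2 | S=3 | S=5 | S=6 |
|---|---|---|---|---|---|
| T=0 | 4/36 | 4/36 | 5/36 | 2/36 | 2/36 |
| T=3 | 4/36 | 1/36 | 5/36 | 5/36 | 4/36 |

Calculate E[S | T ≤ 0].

P(T ≤ 0) = 17/36.
Σ S·P over the event = 1·(4/36) + 2·(4/36) + 3·(5/36) + 5·(2/36) + 6·(2/36) = 49/36.
E[S | T ≤ 0] = (49/36) / (17/36) = 49/17.

49/17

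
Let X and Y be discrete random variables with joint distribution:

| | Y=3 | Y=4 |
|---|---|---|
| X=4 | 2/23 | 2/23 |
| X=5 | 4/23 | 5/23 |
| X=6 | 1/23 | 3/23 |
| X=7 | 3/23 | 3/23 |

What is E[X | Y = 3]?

P(Y = 3) = 10/23.
Σ X·P over the event = 4·(2/23) + 5·(4/23) + 6·(1/23) + 7·(3/23) = 55/23.
E[X | Y = 3] = (55/23) / (10/23) = 11/2.

11/2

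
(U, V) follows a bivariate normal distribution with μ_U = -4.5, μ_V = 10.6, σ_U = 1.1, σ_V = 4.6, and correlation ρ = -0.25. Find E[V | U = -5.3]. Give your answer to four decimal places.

11.4364

For a bivariate normal, E[V | U=x] = μ_V + ρ·(σ_V/σ_U)·(x − μ_U).
E[V | U=-5.3] = 10.6 + (-0.25)·(4.6/1.1)·(-5.3 − (-4.5)) = 10.6 + (-1.0455)·(-0.8) = 11.4364.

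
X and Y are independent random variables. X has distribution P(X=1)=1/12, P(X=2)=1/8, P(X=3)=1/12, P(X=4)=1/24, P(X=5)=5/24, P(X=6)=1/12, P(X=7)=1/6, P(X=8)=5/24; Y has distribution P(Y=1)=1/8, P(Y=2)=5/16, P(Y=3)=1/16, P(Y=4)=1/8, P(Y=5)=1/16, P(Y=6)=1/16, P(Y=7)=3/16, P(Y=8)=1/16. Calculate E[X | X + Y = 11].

151/25

P(X + Y = 11) = 25/384.
Summing X·P(x,y) over outcomes with X + Y = 11 gives 151/384.
E[X | X + Y = 11] = (151/384) / (25/384) = 151/25.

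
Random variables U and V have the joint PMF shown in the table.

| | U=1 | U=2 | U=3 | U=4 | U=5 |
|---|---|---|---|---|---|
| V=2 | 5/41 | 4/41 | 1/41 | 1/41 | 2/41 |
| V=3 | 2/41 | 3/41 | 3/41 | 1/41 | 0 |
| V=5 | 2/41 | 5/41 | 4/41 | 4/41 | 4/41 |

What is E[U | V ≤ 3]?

P(V ≤ 3) = 22/41.
Summing U·P(U=x,V=y) over the conditioning event gives 51/41.
E[U | V ≤ 3] = (51/41) / (22/41) = 51/22.

51/22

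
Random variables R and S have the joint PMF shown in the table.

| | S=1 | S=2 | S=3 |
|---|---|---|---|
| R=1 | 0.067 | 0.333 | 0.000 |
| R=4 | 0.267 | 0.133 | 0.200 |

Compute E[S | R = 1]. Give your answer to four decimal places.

1.8325

P(R = 1) = 0.400.
Σ S·P over the event = 1·(0.067) + 2·(0.333) = 0.733.
E[S | R = 1] = (0.733) / (0.400) = 1.8325.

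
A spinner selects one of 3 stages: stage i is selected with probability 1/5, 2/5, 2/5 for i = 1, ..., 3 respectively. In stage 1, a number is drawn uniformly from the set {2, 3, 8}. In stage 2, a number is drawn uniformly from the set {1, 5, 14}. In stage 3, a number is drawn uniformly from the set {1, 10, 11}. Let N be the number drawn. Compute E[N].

97/15

E[N | stage 1] = (2+3+8)/3 = 13/3.
E[N | stage 2] = (1+5+14)/3 = 20/3.
E[N | stage 3] = (1+10+11)/3 = 22/3.
By the law of total expectation,
E[N] = (1/5)·(13/3) + (2/5)·(20/3) + (2/5)·(22/3) = 97/15.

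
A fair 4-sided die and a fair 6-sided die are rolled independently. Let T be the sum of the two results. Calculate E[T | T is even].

6

P(T is even) = 1/2.
Σ over the event: 2·1/24 + 4·1/8 + 6·1/6 + 8·1/8 + 10·1/24 = 3.
E[T | T is even] = (3) / (1/2) = 6.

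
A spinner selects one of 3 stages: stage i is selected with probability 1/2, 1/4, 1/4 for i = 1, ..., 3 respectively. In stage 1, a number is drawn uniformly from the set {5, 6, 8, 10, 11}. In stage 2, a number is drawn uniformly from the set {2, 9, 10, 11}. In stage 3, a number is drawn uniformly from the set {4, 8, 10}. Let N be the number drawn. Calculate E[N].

47/6

E[N | stage 1] = (5+6+8+10+11)/5 = 8.
E[N | stage 2] = (2+9+10+11)/4 = 8.
E[N | stage 3] = (4+8+10)/3 = 22/3.
By the law of total expectation,
E[N] = (1/2)·(8) + (1/4)·(8) + (1/4)·(22/3) = 47/6.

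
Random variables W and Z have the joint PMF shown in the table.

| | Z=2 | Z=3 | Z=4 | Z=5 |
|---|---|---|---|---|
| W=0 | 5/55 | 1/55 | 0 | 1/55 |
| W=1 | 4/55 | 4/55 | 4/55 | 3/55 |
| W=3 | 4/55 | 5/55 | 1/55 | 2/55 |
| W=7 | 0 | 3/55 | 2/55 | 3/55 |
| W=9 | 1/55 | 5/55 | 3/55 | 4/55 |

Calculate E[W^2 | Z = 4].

P(Z = 4) = 2/11.
Σ W^2·P over the event = 1·(4/55) + 9·(1/55) + 49·(2/55) + 81·(3/55) = 354/55.
E[W^2 | Z = 4] = (354/55) / (2/11) = 177/5.

177/5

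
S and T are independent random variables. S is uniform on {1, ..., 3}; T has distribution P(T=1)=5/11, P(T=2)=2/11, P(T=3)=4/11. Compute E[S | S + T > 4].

P(S + T > 4) = 10/33.
Summing S·P(x,y) over outcomes with S + T > 4 gives 26/33.
E[S | S + T > 4] = (26/33) / (10/33) = 13/5.

13/5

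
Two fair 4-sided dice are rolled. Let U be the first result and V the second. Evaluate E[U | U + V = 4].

2

Outcomes with U + V = 4: (1,3), (2,2), (3,1), each with probability 1/16.
E[U | U + V = 4] = (1 + 2 + 3) / 3 = 2.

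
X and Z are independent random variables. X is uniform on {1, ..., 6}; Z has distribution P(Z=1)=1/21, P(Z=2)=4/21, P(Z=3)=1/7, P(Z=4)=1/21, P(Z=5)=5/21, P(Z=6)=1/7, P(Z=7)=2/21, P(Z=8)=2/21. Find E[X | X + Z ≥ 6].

P(X + Z ≥ 6) = 103/126.
Summing X·P(x,y) over outcomes with X + Z ≥ 6 gives 397/126.
E[X | X + Z ≥ 6] = (397/126) / (103/126) = 397/103.

397/103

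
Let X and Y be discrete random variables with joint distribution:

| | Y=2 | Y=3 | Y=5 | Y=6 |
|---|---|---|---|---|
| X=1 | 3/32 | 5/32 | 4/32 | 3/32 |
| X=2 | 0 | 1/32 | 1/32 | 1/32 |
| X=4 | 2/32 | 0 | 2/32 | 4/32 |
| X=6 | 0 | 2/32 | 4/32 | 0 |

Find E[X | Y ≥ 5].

59/19

P(Y ≥ 5) = 19/32.
Summing X·P(X=x,Y=y) over the conditioning event gives 59/32.
E[X | Y ≥ 5] = (59/32) / (19/32) = 59/19.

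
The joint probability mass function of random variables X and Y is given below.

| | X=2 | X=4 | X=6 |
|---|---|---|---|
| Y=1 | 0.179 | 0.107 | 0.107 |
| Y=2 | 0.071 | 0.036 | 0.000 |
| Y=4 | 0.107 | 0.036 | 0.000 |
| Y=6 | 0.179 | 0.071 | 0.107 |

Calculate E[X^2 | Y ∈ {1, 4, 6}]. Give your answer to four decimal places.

14.5442

P(Y ∈ {1, 4, 6}) = 0.893.
Summing X^2·P(X=x,Y=y) over the conditioning event gives 12.988.
E[X^2 | Y ∈ {1, 4, 6}] = (12.988) / (0.893) = 14.5442.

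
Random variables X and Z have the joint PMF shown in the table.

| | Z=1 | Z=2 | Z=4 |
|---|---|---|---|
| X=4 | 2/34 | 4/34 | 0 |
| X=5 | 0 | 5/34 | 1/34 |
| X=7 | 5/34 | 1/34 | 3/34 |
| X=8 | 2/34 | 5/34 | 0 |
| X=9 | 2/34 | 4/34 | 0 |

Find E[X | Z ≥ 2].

150/23

P(Z ≥ 2) = 23/34.
Σ X·P over the event = 4·(4/34) + 5·(5/34) + 5·(1/34) + 7·(1/34) + 7·(3/34) + 8·(5/34) + 9·(4/34) = 75/17.
E[X | Z ≥ 2] = (75/17) / (23/34) = 150/23.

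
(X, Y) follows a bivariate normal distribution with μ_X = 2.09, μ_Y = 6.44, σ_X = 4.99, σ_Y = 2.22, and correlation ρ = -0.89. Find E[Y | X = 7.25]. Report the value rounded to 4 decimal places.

The regression of Y on X has slope ρ·σ_Y/σ_X and passes through (μ_X, μ_Y).
E[Y | X=7.25] = 6.44 + (-0.89)·(2.22/4.99)·(7.25 − (2.09)) = 6.44 + (-0.39595)·(5.16) = 4.3969.

4.3969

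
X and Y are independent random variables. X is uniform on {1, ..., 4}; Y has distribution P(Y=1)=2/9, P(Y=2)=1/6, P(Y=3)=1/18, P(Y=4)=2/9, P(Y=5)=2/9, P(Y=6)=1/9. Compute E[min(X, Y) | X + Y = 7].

P(X + Y = 7) = 11/72.
Summing min(X,Y)·P(x,y) over outcomes with X + Y = 7 gives 25/72.
E[min(X, Y) | X + Y = 7] = (25/72) / (11/72) = 25/11.

25/11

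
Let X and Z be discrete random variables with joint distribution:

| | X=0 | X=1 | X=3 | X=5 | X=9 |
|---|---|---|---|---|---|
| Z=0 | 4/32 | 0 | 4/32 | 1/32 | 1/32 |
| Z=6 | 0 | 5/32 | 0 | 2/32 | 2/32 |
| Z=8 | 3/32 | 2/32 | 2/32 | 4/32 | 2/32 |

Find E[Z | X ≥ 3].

44/9

P(X ≥ 3) = 9/16.
Σ Z·P over the event = 0·(4/32) + 8·(2/32) + 0·(1/32) + 6·(2/32) + 8·(4/32) + 0·(1/32) + 6·(2/32) + 8·(2/32) = 11/4.
E[Z | X ≥ 3] = (11/4) / (9/16) = 44/9.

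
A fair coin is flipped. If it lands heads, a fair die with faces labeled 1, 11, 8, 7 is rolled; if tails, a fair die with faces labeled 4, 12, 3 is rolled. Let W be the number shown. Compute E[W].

E[W | heads] = (1+11+8+7)/4 = 27/4.
E[W | tails] = (4+12+3)/3 = 19/3.
By the law of total expectation,
E[W] = (1/2)·(27/4) + (1/2)·(19/3) = 157/24.

157/24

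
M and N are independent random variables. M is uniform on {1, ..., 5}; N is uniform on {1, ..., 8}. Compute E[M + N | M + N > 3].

292/37

P(M + N > 3) = 37/40.
Summing (M+N)·P(x,y) over outcomes with M + N > 3 gives 73/10.
E[M + N | M + N > 3] = (73/10) / (37/40) = 292/37.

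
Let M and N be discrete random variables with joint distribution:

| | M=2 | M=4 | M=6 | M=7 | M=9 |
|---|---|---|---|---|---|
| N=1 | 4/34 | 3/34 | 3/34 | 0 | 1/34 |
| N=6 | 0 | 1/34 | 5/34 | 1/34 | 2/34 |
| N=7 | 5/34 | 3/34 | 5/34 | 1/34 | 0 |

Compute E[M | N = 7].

59/14

P(N = 7) = 7/17.
Σ M·P over the event = 2·(5/34) + 4·(3/34) + 6·(5/34) + 7·(1/34) = 59/34.
E[M | N = 7] = (59/34) / (7/17) = 59/14.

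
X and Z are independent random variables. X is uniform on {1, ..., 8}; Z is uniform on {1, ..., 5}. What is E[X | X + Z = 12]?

P(X + Z = 12) = 1/20.
Summing X·P(x,y) over outcomes with X + Z = 12 gives 3/8.
E[X | X + Z = 12] = (3/8) / (1/20) = 15/2.

15/2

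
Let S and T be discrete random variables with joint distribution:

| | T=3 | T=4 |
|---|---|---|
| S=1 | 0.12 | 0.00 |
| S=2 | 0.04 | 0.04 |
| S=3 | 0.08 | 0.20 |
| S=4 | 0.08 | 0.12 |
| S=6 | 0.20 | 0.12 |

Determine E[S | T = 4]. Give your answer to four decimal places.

3.9167

P(T = 4) = 0.48.
Σ S·P over the event = 2·(0.04) + 3·(0.20) + 4·(0.12) + 6·(0.12) = 1.88.
E[S | T = 4] = (1.88) / (0.48) = 3.9167.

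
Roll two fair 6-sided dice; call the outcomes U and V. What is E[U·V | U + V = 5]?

5

Outcomes with U + V = 5: (1,4), (2,3), (3,2), (4,1), each with probability 1/36.
E[U·V | U + V = 5] = (4 + 6 + 6 + 4) / 4 = 5.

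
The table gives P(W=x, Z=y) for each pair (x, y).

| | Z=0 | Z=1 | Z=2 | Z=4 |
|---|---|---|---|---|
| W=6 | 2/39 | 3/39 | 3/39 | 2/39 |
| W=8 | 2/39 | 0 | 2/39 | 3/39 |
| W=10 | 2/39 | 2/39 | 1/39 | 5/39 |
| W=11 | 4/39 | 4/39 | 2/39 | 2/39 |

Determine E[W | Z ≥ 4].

9

P(Z ≥ 4) = 4/13.
Σ W·P over the event = 6·(2/39) + 8·(3/39) + 10·(5/39) + 11·(2/39) = 36/13.
E[W | Z ≥ 4] = (36/13) / (4/13) = 9.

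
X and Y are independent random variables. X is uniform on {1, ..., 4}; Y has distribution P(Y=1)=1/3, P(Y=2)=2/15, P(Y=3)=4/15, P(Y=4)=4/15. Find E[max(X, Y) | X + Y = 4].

P(X + Y = 4) = 11/60.
Summing max(X,Y)·P(x,y) over outcomes with X + Y = 4 gives 31/60.
E[max(X, Y) | X + Y = 4] = (31/60) / (11/60) = 31/11.

31/11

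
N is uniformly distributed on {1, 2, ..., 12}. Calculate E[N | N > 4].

17/2

Given N > 4, N is equally likely to be any of {5, 6, 7, 8, 9, 10, 11, 12}.
E[N | N > 4] = (5 + 6 + 7 + 8 + 9 + 10 + 11 + 12) / 8 = 17/2.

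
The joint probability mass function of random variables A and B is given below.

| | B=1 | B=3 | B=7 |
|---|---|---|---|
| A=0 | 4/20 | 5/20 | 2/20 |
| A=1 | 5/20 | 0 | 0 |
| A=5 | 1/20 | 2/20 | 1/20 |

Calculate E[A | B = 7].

5/3

P(B = 7) = 3/20.
Σ A·P over the event = 0·(2/20) + 5·(1/20) = 1/4.
E[A | B = 7] = (1/4) / (3/20) = 5/3.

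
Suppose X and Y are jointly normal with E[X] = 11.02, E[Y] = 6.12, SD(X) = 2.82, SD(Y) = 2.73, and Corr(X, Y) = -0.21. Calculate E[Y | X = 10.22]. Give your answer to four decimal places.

6.2826

For a bivariate normal, E[Y | X=x] = μ_Y + ρ·(σ_Y/σ_X)·(x − μ_X).
E[Y | X=10.22] = 6.12 + (-0.21)·(2.73/2.82)·(10.22 − (11.02)) = 6.12 + (-0.2033)·(-0.8) = 6.2826.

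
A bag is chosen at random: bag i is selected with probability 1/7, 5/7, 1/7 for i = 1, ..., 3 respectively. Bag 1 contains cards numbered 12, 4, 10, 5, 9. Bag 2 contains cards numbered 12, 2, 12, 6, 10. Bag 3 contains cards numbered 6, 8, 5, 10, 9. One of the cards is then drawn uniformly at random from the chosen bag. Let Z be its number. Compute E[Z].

288/35

E[Z | bag 1] = (12+4+10+5+9)/5 = 8.
E[Z | bag 2] = (12+2+12+6+10)/5 = 42/5.
E[Z | bag 3] = (6+8+5+10+9)/5 = 38/5.
By the law of total expectation,
E[Z] = (1/7)·(8) + (5/7)·(42/5) + (1/7)·(38/5) = 288/35.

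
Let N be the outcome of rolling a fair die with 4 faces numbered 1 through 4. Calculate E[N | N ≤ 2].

3/2

Given N ≤ 2, N is equally likely to be any of {1, 2}.
E[N | N ≤ 2] = (1 + 2) / 2 = 3/2.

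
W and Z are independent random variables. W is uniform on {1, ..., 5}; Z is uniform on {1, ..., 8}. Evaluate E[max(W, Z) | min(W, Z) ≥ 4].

Outcomes with min(W, Z) ≥ 4: (4,4), (4,5), (4,6), (4,7), (4,8), (5,4), (5,5), (5,6), (5,7), (5,8), each with probability 1/40.
E[max(W, Z) | min(W, Z) ≥ 4] = (4 + 5 + 6 + 7 + 8 + 5 + 5 + 6 + 7 + 8) / 10 = 61/10.

61/10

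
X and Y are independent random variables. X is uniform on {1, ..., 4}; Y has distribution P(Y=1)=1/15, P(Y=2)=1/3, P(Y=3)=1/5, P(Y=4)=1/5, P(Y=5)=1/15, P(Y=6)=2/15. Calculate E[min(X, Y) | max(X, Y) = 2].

16/11

P(max(X, Y) = 2) = 11/60.
Summing min(X,Y)·P(x,y) over outcomes with max(X, Y) = 2 gives 4/15.
E[min(X, Y) | max(X, Y) = 2] = (4/15) / (11/60) = 16/11.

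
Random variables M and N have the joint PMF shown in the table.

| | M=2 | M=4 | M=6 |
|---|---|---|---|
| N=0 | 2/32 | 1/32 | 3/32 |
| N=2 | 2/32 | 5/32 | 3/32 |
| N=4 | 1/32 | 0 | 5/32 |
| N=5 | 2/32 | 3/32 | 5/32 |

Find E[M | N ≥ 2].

60/13

P(N ≥ 2) = 13/16.
Σ M·P over the event = 2·(2/32) + 2·(1/32) + 2·(2/32) + 4·(5/32) + 4·(3/32) + 6·(3/32) + 6·(5/32) + 6·(5/32) = 15/4.
E[M | N ≥ 2] = (15/4) / (13/16) = 60/13.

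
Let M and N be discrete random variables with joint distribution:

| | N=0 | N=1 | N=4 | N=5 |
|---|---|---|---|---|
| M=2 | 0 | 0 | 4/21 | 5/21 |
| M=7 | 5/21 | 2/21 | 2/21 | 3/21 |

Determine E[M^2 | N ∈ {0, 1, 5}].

P(N ∈ {0, 1, 5}) = 5/7.
Summing M^2·P(M=x,N=y) over the conditioning event gives 170/7.
E[M^2 | N ∈ {0, 1, 5}] = (170/7) / (5/7) = 34.

34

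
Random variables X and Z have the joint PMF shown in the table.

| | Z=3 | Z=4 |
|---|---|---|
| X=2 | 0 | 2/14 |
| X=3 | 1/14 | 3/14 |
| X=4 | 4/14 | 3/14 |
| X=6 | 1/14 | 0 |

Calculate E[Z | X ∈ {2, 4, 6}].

P(X ∈ {2, 4, 6}) = 5/7.
Σ Z·P over the event = 4·(2/14) + 3·(4/14) + 4·(3/14) + 3·(1/14) = 5/2.
E[Z | X ∈ {2, 4, 6}] = (5/2) / (5/7) = 7/2.

7/2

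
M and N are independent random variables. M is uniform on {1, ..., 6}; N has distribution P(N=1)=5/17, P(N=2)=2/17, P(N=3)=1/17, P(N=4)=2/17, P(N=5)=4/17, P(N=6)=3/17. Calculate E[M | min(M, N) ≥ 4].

P(min(M, N) ≥ 4) = 9/34.
Summing M·P(x,y) over outcomes with min(M, N) ≥ 4 gives 45/34.
E[M | min(M, N) ≥ 4] = (45/34) / (9/34) = 5.

5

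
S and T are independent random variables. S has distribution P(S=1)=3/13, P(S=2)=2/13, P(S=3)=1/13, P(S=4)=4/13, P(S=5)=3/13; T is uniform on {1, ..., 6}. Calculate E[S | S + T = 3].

7/5

P(S + T = 3) = 5/78.
Summing S·P(x,y) over outcomes with S + T = 3 gives 7/78.
E[S | S + T = 3] = (7/78) / (5/78) = 7/5.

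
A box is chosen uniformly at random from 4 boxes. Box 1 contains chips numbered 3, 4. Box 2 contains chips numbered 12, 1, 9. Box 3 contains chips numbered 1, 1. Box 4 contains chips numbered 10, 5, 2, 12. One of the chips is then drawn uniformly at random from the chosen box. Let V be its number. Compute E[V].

E[V | box 1] = (3+4)/2 = 7/2.
E[V | box 2] = (12+1+9)/3 = 22/3.
E[V | box 3] = (1+1)/2 = 1.
E[V | box 4] = (10+5+2+12)/4 = 29/4.
E[V] = (1/4)·(7/2) + (1/4)·(22/3) + (1/4)·(1) + (1/4)·(29/4) = 229/48.

229/48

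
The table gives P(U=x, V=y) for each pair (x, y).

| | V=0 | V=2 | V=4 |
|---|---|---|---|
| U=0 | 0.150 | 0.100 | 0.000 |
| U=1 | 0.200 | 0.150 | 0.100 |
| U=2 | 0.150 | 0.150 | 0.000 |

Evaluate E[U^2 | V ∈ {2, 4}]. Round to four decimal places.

1.7000

P(V ∈ {2, 4}) = 0.500.
Σ U^2·P over the event = 0·(0.100) + 1·(0.150) + 1·(0.100) + 4·(0.150) = 0.850.
E[U^2 | V ∈ {2, 4}] = (0.850) / (0.500) = 1.7000.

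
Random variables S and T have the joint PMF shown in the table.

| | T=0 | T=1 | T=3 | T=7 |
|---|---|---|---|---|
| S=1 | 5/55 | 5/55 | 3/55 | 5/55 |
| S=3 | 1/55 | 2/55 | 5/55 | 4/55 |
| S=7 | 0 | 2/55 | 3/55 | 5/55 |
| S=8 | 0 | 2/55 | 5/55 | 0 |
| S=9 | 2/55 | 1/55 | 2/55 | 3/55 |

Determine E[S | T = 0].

P(T = 0) = 8/55.
Σ S·P over the event = 1·(5/55) + 3·(1/55) + 9·(2/55) = 26/55.
E[S | T = 0] = (26/55) / (8/55) = 13/4.

13/4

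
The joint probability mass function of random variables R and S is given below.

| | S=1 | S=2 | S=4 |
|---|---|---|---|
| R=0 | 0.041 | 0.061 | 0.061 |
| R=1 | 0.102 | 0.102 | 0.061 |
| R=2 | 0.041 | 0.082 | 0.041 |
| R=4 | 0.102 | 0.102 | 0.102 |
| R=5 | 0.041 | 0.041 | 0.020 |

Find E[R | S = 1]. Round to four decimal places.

P(S = 1) = 0.327.
Σ R·P over the event = 0·(0.041) + 1·(0.102) + 2·(0.041) + 4·(0.102) + 5·(0.041) = 0.797.
E[R | S = 1] = (0.797) / (0.327) = 2.4373.

2.4373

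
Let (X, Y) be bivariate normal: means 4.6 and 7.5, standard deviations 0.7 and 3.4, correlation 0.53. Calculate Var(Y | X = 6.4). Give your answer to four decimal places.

8.3128

For a bivariate normal, Var(Y | X=x) = σ_Y²(1 − ρ²).
Var(Y | X=6.4) = (3.4)²·(1 − (0.53)²) = 11.56·0.7191 = 8.3128.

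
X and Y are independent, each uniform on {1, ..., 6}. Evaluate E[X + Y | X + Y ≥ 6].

106/13

P(X + Y ≥ 6) = 13/18.
Summing (X+Y)·P(x,y) over outcomes with X + Y ≥ 6 gives 53/9.
E[X + Y | X + Y ≥ 6] = (53/9) / (13/18) = 106/13.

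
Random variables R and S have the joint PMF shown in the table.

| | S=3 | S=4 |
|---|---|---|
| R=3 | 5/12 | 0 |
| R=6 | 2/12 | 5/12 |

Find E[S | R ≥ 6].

P(R ≥ 6) = 7/12.
Summing S·P(R=x,S=y) over the conditioning event gives 13/6.
E[S | R ≥ 6] = (13/6) / (7/12) = 26/7.

26/7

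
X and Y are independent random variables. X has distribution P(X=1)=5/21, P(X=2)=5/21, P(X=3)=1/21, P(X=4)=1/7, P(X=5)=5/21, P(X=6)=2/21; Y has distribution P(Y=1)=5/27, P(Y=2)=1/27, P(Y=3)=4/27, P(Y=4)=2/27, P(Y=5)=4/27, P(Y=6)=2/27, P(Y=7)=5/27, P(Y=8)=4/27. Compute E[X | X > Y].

40/9

P(X > Y) = 17/63.
Summing X·P(x,y) over outcomes with X > Y gives 680/567.
E[X | X > Y] = (680/567) / (17/63) = 40/9.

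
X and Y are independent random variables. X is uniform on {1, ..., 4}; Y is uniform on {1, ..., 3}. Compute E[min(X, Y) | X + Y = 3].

P(X + Y = 3) = 1/6.
Summing min(X,Y)·P(x,y) over outcomes with X + Y = 3 gives 1/6.
E[min(X, Y) | X + Y = 3] = (1/6) / (1/6) = 1.

1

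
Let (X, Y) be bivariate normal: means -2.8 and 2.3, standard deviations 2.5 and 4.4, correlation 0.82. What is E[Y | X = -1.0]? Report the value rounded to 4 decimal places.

For a bivariate normal, E[Y | X=x] = μ_Y + ρ·(σ_Y/σ_X)·(x − μ_X).
E[Y | X=-1.0] = 2.3 + (0.82)·(4.4/2.5)·(-1.0 − (-2.8)) = 2.3 + (1.4432)·(1.8) = 4.8978.

4.8978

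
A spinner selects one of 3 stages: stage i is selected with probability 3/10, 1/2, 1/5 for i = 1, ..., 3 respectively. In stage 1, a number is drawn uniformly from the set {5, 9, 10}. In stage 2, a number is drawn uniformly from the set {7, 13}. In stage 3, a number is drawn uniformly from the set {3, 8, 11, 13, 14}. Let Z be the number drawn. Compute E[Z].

234/25

E[Z | stage 1] = (5+9+10)/3 = 8.
E[Z | stage 2] = (7+13)/2 = 10.
E[Z | stage 3] = (3+8+11+13+14)/5 = 49/5.
By the law of total expectation,
E[Z] = (3/10)·(8) + (1/2)·(10) + (1/5)·(49/5) = 234/25.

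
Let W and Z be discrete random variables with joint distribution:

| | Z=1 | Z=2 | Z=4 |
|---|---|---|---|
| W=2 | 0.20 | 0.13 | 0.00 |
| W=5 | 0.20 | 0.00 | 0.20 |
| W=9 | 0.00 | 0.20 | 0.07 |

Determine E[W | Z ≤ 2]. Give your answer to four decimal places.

4.7397

P(Z ≤ 2) = 0.73.
Summing W·P(W=x,Z=y) over the conditioning event gives 3.46.
E[W | Z ≤ 2] = (3.46) / (0.73) = 4.7397.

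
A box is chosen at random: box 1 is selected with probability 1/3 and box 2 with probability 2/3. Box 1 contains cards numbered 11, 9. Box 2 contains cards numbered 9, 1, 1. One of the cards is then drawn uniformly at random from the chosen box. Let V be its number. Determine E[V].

E[V | box 1] = (11+9)/2 = 10.
E[V | box 2] = (9+1+1)/3 = 11/3.
By the law of total expectation,
E[V] = (1/3)·(10) + (2/3)·(11/3) = 52/9.

52/9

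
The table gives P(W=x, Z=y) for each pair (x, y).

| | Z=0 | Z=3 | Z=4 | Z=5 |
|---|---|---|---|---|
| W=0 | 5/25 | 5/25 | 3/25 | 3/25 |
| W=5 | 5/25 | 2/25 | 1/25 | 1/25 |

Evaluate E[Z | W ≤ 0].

P(W ≤ 0) = 16/25.
Summing Z·P(W=x,Z=y) over the conditioning event gives 42/25.
E[Z | W ≤ 0] = (42/25) / (16/25) = 21/8.

21/8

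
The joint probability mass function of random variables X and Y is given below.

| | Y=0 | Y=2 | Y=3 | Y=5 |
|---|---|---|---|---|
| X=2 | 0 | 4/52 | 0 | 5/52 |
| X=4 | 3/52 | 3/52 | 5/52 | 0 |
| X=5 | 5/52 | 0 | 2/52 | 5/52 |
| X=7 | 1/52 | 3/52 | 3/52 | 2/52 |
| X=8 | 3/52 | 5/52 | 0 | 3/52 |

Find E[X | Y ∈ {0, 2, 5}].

37/7

P(Y ∈ {0, 2, 5}) = 21/26.
Summing X·P(X=x,Y=y) over the conditioning event gives 111/26.
E[X | Y ∈ {0, 2, 5}] = (111/26) / (21/26) = 37/7.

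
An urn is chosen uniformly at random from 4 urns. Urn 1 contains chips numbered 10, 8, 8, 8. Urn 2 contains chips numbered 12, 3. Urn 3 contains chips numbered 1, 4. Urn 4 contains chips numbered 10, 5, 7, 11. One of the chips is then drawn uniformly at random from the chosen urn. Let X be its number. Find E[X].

E[X | urn 1] = (10+8+8+8)/4 = 17/2.
E[X | urn 2] = (12+3)/2 = 15/2.
E[X | urn 3] = (1+4)/2 = 5/2.
E[X | urn 4] = (10+5+7+11)/4 = 33/4.
By the law of total expectation,
E[X] = (1/4)·(17/2) + (1/4)·(15/2) + (1/4)·(5/2) + (1/4)·(33/4) = 107/16.

107/16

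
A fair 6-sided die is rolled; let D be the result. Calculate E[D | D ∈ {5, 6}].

11/2

P(D ∈ {5, 6}) = 1/3.
Σ over the event: 5·1/6 + 6·1/6 = 11/6.
E[D | D ∈ {5, 6}] = (11/6) / (1/3) = 11/2.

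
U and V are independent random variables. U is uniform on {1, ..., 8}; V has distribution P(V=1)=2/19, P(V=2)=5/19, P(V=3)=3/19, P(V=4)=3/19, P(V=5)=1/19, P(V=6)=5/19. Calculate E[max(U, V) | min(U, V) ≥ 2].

39/7

P(min(U, V) ≥ 2) = 119/152.
Summing max(U,V)·P(x,y) over outcomes with min(U, V) ≥ 2 gives 663/152.
E[max(U, V) | min(U, V) ≥ 2] = (663/152) / (119/152) = 39/7.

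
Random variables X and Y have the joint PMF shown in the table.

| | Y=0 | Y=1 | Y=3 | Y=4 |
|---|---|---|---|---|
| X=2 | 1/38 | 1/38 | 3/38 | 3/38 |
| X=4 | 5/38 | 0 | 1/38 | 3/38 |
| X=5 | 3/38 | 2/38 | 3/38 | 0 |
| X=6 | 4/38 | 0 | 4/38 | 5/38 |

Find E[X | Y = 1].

4

P(Y = 1) = 3/38.
Summing X·P(X=x,Y=y) over the conditioning event gives 6/19.
E[X | Y = 1] = (6/19) / (3/38) = 4.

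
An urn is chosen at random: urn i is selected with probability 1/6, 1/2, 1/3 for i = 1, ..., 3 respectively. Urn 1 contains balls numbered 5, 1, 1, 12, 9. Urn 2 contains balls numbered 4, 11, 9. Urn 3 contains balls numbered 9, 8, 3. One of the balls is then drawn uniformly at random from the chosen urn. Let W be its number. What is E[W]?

E[W | urn 1] = (5+1+1+12+9)/5 = 28/5.
E[W | urn 2] = (4+11+9)/3 = 8.
E[W | urn 3] = (9+8+3)/3 = 20/3.
E[W] = (1/6)·(28/5) + (1/2)·(8) + (1/3)·(20/3) = 322/45.

322/45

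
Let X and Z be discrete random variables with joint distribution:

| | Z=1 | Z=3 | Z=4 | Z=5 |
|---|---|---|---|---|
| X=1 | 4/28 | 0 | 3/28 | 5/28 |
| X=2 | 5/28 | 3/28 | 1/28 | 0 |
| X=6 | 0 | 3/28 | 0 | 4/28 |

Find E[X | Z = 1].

14/9

P(Z = 1) = 9/28.
Σ X·P over the event = 1·(4/28) + 2·(5/28) = 1/2.
E[X | Z = 1] = (1/2) / (9/28) = 14/9.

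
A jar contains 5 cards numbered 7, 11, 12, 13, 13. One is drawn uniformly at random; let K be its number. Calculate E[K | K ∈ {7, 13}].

P(K ∈ {7, 13}) = 3/5.
Σ over the event: 7·1/5 + 13·2/5 = 33/5.
E[K | K ∈ {7, 13}] = (33/5) / (3/5) = 11.

11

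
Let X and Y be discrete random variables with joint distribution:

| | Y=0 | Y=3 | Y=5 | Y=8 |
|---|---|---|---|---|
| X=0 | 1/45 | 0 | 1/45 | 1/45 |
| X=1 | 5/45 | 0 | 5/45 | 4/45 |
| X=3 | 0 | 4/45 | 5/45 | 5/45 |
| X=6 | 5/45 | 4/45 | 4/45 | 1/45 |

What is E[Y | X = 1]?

P(X = 1) = 14/45.
Σ Y·P over the event = 0·(5/45) + 5·(5/45) + 8·(4/45) = 19/15.
E[Y | X = 1] = (19/15) / (14/45) = 57/14.

57/14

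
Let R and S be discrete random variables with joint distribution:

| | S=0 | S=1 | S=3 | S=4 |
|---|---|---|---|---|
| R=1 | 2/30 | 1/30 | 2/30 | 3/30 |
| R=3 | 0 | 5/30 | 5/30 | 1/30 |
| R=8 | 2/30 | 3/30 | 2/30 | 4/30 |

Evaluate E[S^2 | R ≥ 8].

85/11

P(R ≥ 8) = 11/30.
Σ S^2·P over the event = 0·(2/30) + 1·(3/30) + 9·(2/30) + 16·(4/30) = 17/6.
E[S^2 | R ≥ 8] = (17/6) / (11/30) = 85/11.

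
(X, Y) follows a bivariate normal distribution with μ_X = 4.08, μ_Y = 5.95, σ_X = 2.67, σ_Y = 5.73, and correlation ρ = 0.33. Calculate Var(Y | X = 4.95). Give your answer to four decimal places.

29.2574

Var(Y | X=x) = (1 − ρ²)·σ_Y².
Var(Y | X=4.95) = (5.73)²·(1 − (0.33)²) = 32.8329·0.8911 = 29.2574.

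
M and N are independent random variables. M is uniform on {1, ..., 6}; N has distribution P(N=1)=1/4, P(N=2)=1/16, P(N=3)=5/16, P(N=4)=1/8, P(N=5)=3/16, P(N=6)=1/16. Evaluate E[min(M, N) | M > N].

P(M > N) = 23/48.
Summing min(M,N)·P(x,y) over outcomes with M > N gives 13/12.
E[min(M, N) | M > N] = (13/12) / (23/48) = 52/23.

52/23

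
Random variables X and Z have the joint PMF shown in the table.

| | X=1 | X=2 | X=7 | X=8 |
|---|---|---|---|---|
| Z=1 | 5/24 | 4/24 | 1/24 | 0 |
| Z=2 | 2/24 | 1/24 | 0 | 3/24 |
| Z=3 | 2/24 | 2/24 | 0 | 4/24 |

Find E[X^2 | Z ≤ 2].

67/4

P(Z ≤ 2) = 2/3.
Σ X^2·P over the event = 1·(5/24) + 1·(2/24) + 4·(4/24) + 4·(1/24) + 49·(1/24) + 64·(3/24) = 67/6.
E[X^2 | Z ≤ 2] = (67/6) / (2/3) = 67/4.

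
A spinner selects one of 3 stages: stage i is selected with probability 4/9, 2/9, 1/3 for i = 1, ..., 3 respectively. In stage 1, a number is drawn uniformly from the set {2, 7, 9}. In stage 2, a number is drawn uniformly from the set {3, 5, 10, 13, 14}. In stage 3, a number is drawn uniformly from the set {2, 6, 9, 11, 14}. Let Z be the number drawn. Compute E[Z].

112/15

E[Z | stage 1] = (2+7+9)/3 = 6.
E[Z | stage 2] = (3+5+10+13+14)/5 = 9.
E[Z | stage 3] = (2+6+9+11+14)/5 = 42/5.
By the law of total expectation,
E[Z] = (4/9)·(6) + (2/9)·(9) + (1/3)·(42/5) = 112/15.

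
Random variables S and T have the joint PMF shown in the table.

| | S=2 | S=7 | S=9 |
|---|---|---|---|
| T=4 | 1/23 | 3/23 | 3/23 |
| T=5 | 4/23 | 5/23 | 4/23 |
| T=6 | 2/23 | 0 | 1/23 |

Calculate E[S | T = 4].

50/7

P(T = 4) = 7/23.
Σ S·P over the event = 2·(1/23) + 7·(3/23) + 9·(3/23) = 50/23.
E[S | T = 4] = (50/23) / (7/23) = 50/7.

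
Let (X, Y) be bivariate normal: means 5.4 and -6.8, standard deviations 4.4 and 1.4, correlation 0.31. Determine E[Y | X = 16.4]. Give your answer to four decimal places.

E[Y | X=x] = μ_Y + ρ(σ_Y/σ_X)(x − μ_X) for jointly normal variables.
E[Y | X=16.4] = -6.8 + (0.31)·(1.4/4.4)·(16.4 − (5.4)) = -6.8 + (0.098636)·(11) = -5.7150.

-5.7150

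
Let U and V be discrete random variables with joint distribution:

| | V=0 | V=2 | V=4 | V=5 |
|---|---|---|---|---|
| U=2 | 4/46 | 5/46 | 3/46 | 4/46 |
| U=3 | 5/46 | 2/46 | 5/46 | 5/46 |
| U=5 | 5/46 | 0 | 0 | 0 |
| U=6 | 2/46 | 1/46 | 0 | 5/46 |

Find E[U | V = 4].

P(V = 4) = 4/23.
Σ U·P over the event = 2·(3/46) + 3·(5/46) = 21/46.
E[U | V = 4] = (21/46) / (4/23) = 21/8.

21/8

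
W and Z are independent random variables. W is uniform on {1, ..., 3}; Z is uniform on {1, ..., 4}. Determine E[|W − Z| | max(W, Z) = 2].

2/3

Outcomes with max(W, Z) = 2: (1,2), (2,1), (2,2), each with probability 1/12.
E[|W − Z| | max(W, Z) = 2] = (1 + 1 + 0) / 3 = 2/3.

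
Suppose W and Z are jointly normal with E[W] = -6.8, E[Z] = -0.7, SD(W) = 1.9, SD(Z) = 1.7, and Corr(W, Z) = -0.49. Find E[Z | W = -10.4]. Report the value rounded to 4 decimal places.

E[Z | W=x] = μ_Z + ρ(σ_Z/σ_W)(x − μ_W) for jointly normal variables.
E[Z | W=-10.4] = -0.7 + (-0.49)·(1.7/1.9)·(-10.4 − (-6.8)) = -0.7 + (-0.43842)·(-3.6) = 0.8783.

0.8783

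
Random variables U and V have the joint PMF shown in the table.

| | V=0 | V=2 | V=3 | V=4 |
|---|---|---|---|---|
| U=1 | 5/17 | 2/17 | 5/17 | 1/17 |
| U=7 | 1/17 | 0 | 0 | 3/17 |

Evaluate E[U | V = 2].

P(V = 2) = 2/17.
Σ U·P over the event = 1·(2/17) = 2/17.
E[U | V = 2] = (2/17) / (2/17) = 1.

1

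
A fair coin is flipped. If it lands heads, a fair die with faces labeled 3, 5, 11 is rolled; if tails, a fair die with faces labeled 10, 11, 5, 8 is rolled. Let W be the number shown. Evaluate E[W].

E[W | heads] = (3+5+11)/3 = 19/3.
E[W | tails] = (10+11+5+8)/4 = 17/2.
By the law of total expectation,
E[W] = (1/2)·(19/3) + (1/2)·(17/2) = 89/12.

89/12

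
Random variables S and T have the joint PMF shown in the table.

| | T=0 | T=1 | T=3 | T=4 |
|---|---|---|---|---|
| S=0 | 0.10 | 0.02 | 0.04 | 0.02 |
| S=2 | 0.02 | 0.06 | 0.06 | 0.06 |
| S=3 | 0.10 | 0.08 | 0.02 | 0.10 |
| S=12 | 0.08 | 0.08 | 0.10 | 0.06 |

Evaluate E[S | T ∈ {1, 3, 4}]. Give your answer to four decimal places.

5.4857

P(T ∈ {1, 3, 4}) = 0.70.
Summing S·P(S=x,T=y) over the conditioning event gives 3.84.
E[S | T ∈ {1, 3, 4}] = (3.84) / (0.70) = 5.4857.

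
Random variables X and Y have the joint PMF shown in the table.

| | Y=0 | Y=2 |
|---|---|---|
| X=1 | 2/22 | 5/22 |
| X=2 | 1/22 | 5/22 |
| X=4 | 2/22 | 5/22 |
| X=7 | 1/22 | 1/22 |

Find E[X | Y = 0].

P(Y = 0) = 3/11.
Summing X·P(X=x,Y=y) over the conditioning event gives 19/22.
E[X | Y = 0] = (19/22) / (3/11) = 19/6.

19/6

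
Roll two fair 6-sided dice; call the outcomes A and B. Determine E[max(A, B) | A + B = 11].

6

Outcomes with A + B = 11: (5,6), (6,5), each with probability 1/36.
E[max(A, B) | A + B = 11] = (6 + 6) / 2 = 6.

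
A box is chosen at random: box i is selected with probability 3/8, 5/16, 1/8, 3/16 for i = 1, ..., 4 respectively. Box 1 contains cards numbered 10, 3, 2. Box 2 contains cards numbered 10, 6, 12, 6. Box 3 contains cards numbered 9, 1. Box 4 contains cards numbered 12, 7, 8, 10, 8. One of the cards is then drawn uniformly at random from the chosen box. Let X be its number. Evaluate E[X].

E[X | box 1] = (10+3+2)/3 = 5.
E[X | box 2] = (10+6+12+6)/4 = 17/2.
E[X | box 3] = (9+1)/2 = 5.
E[X | box 4] = (12+7+8+10+8)/5 = 9.
By the law of total expectation,
E[X] = (3/8)·(5) + (5/16)·(17/2) + (1/8)·(5) + (3/16)·(9) = 219/32.

219/32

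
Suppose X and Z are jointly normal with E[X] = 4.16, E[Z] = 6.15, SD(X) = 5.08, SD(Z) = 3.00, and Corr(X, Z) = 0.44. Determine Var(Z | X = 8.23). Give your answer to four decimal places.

The conditional variance in a bivariate normal is σ_Z²(1 − ρ²), independent of x.
Var(Z | X=8.23) = (3.00)²·(1 − (0.44)²) = 9·0.8064 = 7.2576.

7.2576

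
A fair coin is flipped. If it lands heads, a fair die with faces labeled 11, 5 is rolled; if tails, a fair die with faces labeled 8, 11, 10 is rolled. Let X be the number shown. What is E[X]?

E[X | heads] = (11+5)/2 = 8.
E[X | tails] = (8+11+10)/3 = 29/3.
E[X] = (1/2)·(8) + (1/2)·(29/3) = 53/6.

53/6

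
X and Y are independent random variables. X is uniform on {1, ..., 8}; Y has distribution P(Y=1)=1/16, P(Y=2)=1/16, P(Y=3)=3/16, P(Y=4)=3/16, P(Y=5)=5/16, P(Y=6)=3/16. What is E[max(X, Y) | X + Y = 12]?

P(X + Y = 12) = 11/128.
Summing max(X,Y)·P(x,y) over outcomes with X + Y = 12 gives 77/128.
E[max(X, Y) | X + Y = 12] = (77/128) / (11/128) = 7.

7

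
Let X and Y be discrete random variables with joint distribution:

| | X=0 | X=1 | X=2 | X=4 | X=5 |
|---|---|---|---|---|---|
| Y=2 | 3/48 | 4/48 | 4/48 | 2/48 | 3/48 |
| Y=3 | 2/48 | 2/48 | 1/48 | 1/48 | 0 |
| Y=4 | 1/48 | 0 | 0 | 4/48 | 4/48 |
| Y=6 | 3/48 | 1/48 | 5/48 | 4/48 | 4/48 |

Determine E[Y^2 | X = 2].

P(X = 2) = 5/24.
Σ Y^2·P over the event = 4·(4/48) + 9·(1/48) + 36·(5/48) = 205/48.
E[Y^2 | X = 2] = (205/48) / (5/24) = 41/2.

41/2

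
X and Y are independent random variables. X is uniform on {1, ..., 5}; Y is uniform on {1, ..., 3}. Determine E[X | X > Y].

Outcomes with X > Y: (2,1), (3,1), (3,2), (4,1), (4,2), (4,3), (5,1), (5,2), (5,3), each with probability 1/15.
E[X | X > Y] = (2 + 3 + 3 + 4 + 4 + 4 + 5 + 5 + 5) / 9 = 35/9.

35/9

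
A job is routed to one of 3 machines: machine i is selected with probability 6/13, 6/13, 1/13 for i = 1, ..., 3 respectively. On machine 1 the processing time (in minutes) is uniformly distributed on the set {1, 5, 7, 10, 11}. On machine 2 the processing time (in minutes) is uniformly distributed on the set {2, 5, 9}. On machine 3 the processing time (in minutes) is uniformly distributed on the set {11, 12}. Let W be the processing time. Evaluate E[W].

E[W | machine 1] = (1+5+7+10+11)/5 = 34/5.
E[W | machine 2] = (2+5+9)/3 = 16/3.
E[W | machine 3] = (11+12)/2 = 23/2.
By the law of total expectation,
E[W] = (6/13)·(34/5) + (6/13)·(16/3) + (1/13)·(23/2) = 843/130.

843/130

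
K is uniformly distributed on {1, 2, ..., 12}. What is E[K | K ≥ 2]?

7

Given K ≥ 2, K is equally likely to be any of {2, 3, 4, 5, 6, 7, 8, 9, 10, 11, 12}.
E[K | K ≥ 2] = (2 + 3 + 4 + 5 + 6 + 7 + 8 + 9 + 10 + 11 + 12) / 11 = 7.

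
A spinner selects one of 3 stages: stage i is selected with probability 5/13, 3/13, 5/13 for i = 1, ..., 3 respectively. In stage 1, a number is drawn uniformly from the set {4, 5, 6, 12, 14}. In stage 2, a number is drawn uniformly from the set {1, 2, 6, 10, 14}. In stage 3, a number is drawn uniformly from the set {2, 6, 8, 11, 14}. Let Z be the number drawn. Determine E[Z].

509/65

E[Z | stage 1] = (4+5+6+12+14)/5 = 41/5.
E[Z | stage 2] = (1+2+6+10+14)/5 = 33/5.
E[Z | stage 3] = (2+6+8+11+14)/5 = 41/5.
By the law of total expectation,
E[Z] = (5/13)·(41/5) + (3/13)·(33/5) + (5/13)·(41/5) = 509/65.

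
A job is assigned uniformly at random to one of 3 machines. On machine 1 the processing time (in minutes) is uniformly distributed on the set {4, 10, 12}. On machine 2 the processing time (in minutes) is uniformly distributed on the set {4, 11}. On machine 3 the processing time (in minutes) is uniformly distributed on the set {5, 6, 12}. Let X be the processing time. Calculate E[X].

E[X | machine 1] = (4+10+12)/3 = 26/3.
E[X | machine 2] = (4+11)/2 = 15/2.
E[X | machine 3] = (5+6+12)/3 = 23/3.
By the law of total expectation,
E[X] = (1/3)·(26/3) + (1/3)·(15/2) + (1/3)·(23/3) = 143/18.

143/18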